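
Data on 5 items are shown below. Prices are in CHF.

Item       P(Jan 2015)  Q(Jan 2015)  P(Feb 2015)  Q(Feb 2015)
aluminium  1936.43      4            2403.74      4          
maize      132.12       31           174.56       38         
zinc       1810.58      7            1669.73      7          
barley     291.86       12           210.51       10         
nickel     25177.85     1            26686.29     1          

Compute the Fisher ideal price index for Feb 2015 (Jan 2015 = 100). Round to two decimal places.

105.55

Laspeyres component (base-period weights):
ΣP(Feb 2015)Q(Jan 2015) = 2403.74×4 + 174.56×31 + 1669.73×7 + 210.51×12 + 26686.29×1 = 9614.96 + 5411.36 + 11688.11 + 2526.12 + 26686.29 = 55926.84
ΣP(Jan 2015)Q(Jan 2015) = 1936.43×4 + 132.12×31 + 1810.58×7 + 291.86×12 + 25177.85×1 = 7745.72 + 4095.72 + 12674.06 + 3502.32 + 25177.85 = 53195.67
L = 55926.84 / 53195.67 × 100 = 105.1342
Paasche component (current-period weights):
ΣP(Feb 2015)Q(Feb 2015) = 2403.74×4 + 174.56×38 + 1669.73×7 + 210.51×10 + 26686.29×1 = 9614.96 + 6633.28 + 11688.11 + 2105.1 + 26686.29 = 56727.74
ΣP(Jan 2015)Q(Feb 2015) = 1936.43×4 + 132.12×38 + 1810.58×7 + 291.86×10 + 25177.85×1 = 7745.72 + 5020.56 + 12674.06 + 2918.6 + 25177.85 = 53536.79
P = 56727.74 / 53536.79 × 100 = 105.9603
Fisher = √(L × P) = √(105.1342 × 105.9603) = 105.5464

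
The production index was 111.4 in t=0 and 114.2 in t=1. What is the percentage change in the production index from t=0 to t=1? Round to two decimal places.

Change = (114.2 − 111.4) / 111.4 × 100
       = 2.8 / 111.4 × 100 = 2.5135%

2.51%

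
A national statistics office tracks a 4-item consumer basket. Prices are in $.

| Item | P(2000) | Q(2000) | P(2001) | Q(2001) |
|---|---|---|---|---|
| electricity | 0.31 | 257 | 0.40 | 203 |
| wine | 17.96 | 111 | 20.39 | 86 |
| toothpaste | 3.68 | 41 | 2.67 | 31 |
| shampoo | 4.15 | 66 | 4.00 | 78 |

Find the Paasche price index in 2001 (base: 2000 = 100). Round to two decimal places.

109.01

Paasche price index uses current-period quantities as weights.
ΣP(2001)·Q(2001) = 0.40×203 + 20.39×86 + 2.67×31 + 4.00×78 = 81.2 + 1753.54 + 82.77 + 312 = 2229.51
ΣP(2000)·Q(2001) = 0.31×203 + 17.96×86 + 3.68×31 + 4.15×78 = 62.93 + 1544.56 + 114.08 + 323.7 = 2045.27
Index = 2229.51 / 2045.27 × 100 = 109.0081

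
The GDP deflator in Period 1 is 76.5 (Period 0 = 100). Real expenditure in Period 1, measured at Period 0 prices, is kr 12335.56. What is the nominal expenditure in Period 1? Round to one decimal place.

9436.7

Nominal = Real × (Index/100) = 12335.56 × (76.5/100)
        = 12335.56 × 0.765 = 9436.7034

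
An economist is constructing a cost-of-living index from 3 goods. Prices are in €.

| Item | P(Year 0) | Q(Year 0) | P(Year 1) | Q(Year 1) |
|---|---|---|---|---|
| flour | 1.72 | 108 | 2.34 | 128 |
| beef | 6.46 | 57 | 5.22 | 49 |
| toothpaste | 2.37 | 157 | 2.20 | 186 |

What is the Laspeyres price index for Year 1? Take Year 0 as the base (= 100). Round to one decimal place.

96.7

Laspeyres price index uses base-period quantities as weights.
ΣP(Year 1)·Q(Year 0) = 2.34×108 + 5.22×57 + 2.20×157 = 252.72 + 297.54 + 345.4 = 895.66
ΣP(Year 0)·Q(Year 0) = 1.72×108 + 6.46×57 + 2.37×157 = 185.76 + 368.22 + 372.09 = 926.07
Index = 895.66 / 926.07 × 100 = 96.7162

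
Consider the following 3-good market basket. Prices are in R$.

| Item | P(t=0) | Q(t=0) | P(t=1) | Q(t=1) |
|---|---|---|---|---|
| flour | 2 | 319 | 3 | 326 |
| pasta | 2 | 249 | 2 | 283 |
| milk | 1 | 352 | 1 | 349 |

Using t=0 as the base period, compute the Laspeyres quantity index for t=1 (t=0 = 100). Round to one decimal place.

Laspeyres quantity index uses base-period prices as weights.
ΣP(t=0)·Q(t=1) = 2×326 + 2×283 + 1×349 = 652 + 566 + 349 = 1567
ΣP(t=0)·Q(t=0) = 2×319 + 2×249 + 1×352 = 638 + 498 + 352 = 1488
Index = 1567 / 1488 × 100 = 105.3091

105.3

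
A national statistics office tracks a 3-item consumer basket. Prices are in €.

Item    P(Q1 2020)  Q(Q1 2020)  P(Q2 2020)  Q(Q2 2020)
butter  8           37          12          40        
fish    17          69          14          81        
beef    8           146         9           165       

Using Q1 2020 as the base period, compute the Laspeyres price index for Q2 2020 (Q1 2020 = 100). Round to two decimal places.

Laspeyres price index uses base-period quantities as weights.
ΣP(Q2 2020)·Q(Q1 2020) = 12×37 + 14×69 + 9×146 = 444 + 966 + 1314 = 2724
ΣP(Q1 2020)·Q(Q1 2020) = 8×37 + 17×69 + 8×146 = 296 + 1173 + 1168 = 2637
Index = 2724 / 2637 × 100 = 103.2992

103.30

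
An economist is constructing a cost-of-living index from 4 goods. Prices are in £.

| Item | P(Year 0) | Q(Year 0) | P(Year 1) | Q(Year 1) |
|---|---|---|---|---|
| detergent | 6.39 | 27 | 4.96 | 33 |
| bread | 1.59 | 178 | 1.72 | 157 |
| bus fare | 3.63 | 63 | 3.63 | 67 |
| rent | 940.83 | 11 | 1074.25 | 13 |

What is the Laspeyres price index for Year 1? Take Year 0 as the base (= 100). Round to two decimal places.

113.16

Laspeyres price index uses base-period quantities as weights.
ΣP(Year 1)·Q(Year 0) = 4.96×27 + 1.72×178 + 3.63×63 + 1074.25×11 = 133.92 + 306.16 + 228.69 + 11816.75 = 12485.52
ΣP(Year 0)·Q(Year 0) = 6.39×27 + 1.59×178 + 3.63×63 + 940.83×11 = 172.53 + 283.02 + 228.69 + 10349.13 = 11033.37
Index = 12485.52 / 11033.37 × 100 = 113.1614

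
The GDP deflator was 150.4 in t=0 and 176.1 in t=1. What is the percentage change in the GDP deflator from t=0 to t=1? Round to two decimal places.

Change = (176.1 − 150.4) / 150.4 × 100
       = 25.7 / 150.4 × 100 = 17.0878%

17.09%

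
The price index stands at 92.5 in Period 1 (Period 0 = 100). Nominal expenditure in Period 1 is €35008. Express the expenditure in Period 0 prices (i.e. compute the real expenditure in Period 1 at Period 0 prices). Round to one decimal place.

37846.5

Real = Nominal ÷ (Index/100) = 35008 ÷ (92.5/100)
     = 35008 ÷ 0.925 = 37846.4865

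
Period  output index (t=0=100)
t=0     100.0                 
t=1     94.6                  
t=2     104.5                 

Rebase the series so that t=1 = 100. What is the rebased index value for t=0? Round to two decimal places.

105.71

Rebased(t=0) = 100.0 / 94.6 × 100 = 105.7082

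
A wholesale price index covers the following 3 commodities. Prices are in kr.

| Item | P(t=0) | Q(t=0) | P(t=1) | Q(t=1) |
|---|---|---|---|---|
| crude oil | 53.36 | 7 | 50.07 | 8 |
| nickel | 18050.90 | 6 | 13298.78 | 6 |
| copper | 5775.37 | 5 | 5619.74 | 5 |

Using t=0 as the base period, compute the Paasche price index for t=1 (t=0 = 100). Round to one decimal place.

78.7

Paasche price index uses current-period quantities as weights.
ΣP(t=1)·Q(t=1) = 50.07×8 + 13298.78×6 + 5619.74×5 = 400.56 + 79792.68 + 28098.7 = 108291.94
ΣP(t=0)·Q(t=1) = 53.36×8 + 18050.90×6 + 5775.37×5 = 426.88 + 108305.4 + 28876.85 = 137609.13
Index = 108291.94 / 137609.13 × 100 = 78.6953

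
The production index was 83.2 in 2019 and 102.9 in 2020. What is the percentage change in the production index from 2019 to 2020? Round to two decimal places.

23.68%

Change = (102.9 − 83.2) / 83.2 × 100
       = 19.7 / 83.2 × 100 = 23.6779%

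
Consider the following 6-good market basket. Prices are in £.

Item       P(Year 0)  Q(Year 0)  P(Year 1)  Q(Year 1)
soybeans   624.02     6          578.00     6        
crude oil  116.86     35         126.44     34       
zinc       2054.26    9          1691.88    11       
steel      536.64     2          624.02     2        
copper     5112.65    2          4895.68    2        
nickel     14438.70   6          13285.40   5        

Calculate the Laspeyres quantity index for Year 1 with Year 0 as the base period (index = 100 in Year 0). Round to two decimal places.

Laspeyres quantity index uses base-period prices as weights.
ΣP(Year 0)·Q(Year 1) = 624.02×6 + 116.86×34 + 2054.26×11 + 536.64×2 + 5112.65×2 + 14438.70×5 = 3744.12 + 3973.24 + 22596.86 + 1073.28 + 10225.3 + 72193.5 = 113806.3
ΣP(Year 0)·Q(Year 0) = 624.02×6 + 116.86×35 + 2054.26×9 + 536.64×2 + 5112.65×2 + 14438.70×6 = 3744.12 + 4090.1 + 18488.34 + 1073.28 + 10225.3 + 86632.2 = 124253.34
Index = 113806.3 / 124253.34 × 100 = 91.5921

91.59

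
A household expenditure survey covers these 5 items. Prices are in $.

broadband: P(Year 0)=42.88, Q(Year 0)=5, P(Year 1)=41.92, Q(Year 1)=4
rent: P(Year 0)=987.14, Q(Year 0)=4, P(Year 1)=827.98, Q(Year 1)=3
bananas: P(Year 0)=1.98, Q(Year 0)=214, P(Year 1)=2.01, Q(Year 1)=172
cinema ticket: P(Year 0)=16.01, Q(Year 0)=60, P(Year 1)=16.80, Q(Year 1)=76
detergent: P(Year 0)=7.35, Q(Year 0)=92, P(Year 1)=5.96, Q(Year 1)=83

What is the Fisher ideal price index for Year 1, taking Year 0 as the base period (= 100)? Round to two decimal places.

Laspeyres component (base-period weights):
ΣP(Year 1)Q(Year 0) = 41.92×5 + 827.98×4 + 2.01×214 + 16.80×60 + 5.96×92 = 209.6 + 3311.92 + 430.14 + 1008 + 548.32 = 5507.98
ΣP(Year 0)Q(Year 0) = 42.88×5 + 987.14×4 + 1.98×214 + 16.01×60 + 7.35×92 = 214.4 + 3948.56 + 423.72 + 960.6 + 676.2 = 6223.48
L = 5507.98 / 6223.48 × 100 = 88.5032
Paasche component (current-period weights):
ΣP(Year 1)Q(Year 1) = 41.92×4 + 827.98×3 + 2.01×172 + 16.80×76 + 5.96×83 = 167.68 + 2483.94 + 345.72 + 1276.8 + 494.68 = 4768.82
ΣP(Year 0)Q(Year 1) = 42.88×4 + 987.14×3 + 1.98×172 + 16.01×76 + 7.35×83 = 171.52 + 2961.42 + 340.56 + 1216.76 + 610.05 = 5300.31
P = 4768.82 / 5300.31 × 100 = 89.9725
Fisher = √(L × P) = √(88.5032 × 89.9725) = 89.2348

89.23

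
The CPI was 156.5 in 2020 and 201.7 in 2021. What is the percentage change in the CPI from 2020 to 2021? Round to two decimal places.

Change = (201.7 − 156.5) / 156.5 × 100
       = 45.2 / 156.5 × 100 = 28.8818%

28.88%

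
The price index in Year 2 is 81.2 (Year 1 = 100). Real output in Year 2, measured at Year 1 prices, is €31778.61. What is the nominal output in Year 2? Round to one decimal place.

25804.2

Nominal = Real × (Index/100) = 31778.61 × (81.2/100)
        = 31778.61 × 0.812 = 25804.2313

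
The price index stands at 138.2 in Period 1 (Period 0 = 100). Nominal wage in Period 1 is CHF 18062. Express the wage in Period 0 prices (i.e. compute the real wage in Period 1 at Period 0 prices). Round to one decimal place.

Real = Nominal ÷ (Index/100) = 18062 ÷ (138.2/100)
     = 18062 ÷ 1.382 = 13069.4645

13069.5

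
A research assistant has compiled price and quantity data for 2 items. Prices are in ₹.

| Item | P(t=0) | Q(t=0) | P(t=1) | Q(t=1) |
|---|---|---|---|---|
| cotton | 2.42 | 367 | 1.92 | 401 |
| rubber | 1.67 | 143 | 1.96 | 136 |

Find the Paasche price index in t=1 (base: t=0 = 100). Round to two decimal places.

86.55

Paasche price index uses current-period quantities as weights.
ΣP(t=1)·Q(t=1) = 1.92×401 + 1.96×136 = 769.92 + 266.56 = 1036.48
ΣP(t=0)·Q(t=1) = 2.42×401 + 1.67×136 = 970.42 + 227.12 = 1197.54
Index = 1036.48 / 1197.54 × 100 = 86.5508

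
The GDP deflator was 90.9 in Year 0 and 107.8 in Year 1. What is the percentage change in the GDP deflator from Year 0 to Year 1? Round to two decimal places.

Change = (107.8 − 90.9) / 90.9 × 100
       = 16.9 / 90.9 × 100 = 18.5919%

18.59%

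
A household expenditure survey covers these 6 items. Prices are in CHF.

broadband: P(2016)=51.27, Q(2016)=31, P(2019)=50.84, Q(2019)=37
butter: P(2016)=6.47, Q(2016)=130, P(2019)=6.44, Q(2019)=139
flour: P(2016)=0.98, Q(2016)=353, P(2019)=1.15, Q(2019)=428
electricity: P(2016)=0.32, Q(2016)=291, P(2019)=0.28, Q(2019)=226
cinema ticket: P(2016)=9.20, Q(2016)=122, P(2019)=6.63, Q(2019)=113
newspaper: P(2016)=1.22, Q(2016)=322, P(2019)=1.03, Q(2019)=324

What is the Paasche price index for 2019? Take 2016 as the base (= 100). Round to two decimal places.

Paasche price index uses current-period quantities as weights.
ΣP(2019)·Q(2019) = 50.84×37 + 6.44×139 + 1.15×428 + 0.28×226 + 6.63×113 + 1.03×324 = 1881.08 + 895.16 + 492.2 + 63.28 + 749.19 + 333.72 = 4414.63
ΣP(2016)·Q(2019) = 51.27×37 + 6.47×139 + 0.98×428 + 0.32×226 + 9.20×113 + 1.22×324 = 1896.99 + 899.33 + 419.44 + 72.32 + 1039.6 + 395.28 = 4722.96
Index = 4414.63 / 4722.96 × 100 = 93.4717

93.47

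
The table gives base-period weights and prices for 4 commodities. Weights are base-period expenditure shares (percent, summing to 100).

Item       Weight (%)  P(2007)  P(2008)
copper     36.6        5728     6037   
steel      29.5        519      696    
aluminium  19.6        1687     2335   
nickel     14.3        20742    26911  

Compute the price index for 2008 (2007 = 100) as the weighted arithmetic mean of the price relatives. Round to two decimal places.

123.82

copper: 36.6 × (6037/5728) = 36.6 × 1.053946 = 38.5744
steel: 29.5 × (696/519) = 29.5 × 1.341040 = 39.5607
aluminium: 19.6 × (2335/1687) = 19.6 × 1.384114 = 27.1286
nickel: 14.3 × (26911/20742) = 14.3 × 1.297416 = 18.5530
Index = Σ wᵢ·(p₁ᵢ/p₀ᵢ) = 38.5744 + 39.5607 + 27.1286 + 18.5530 = 123.8168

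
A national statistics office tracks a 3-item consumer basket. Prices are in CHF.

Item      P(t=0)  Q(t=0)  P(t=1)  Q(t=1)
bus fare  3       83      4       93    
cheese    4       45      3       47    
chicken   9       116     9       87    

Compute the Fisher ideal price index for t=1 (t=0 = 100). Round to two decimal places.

Laspeyres component (base-period weights):
ΣP(t=1)Q(t=0) = 4×83 + 3×45 + 9×116 = 332 + 135 + 1044 = 1511
ΣP(t=0)Q(t=0) = 3×83 + 4×45 + 9×116 = 249 + 180 + 1044 = 1473
L = 1511 / 1473 × 100 = 102.5798
Paasche component (current-period weights):
ΣP(t=1)Q(t=1) = 4×93 + 3×47 + 9×87 = 372 + 141 + 783 = 1296
ΣP(t=0)Q(t=1) = 3×93 + 4×47 + 9×87 = 279 + 188 + 783 = 1250
P = 1296 / 1250 × 100 = 103.6800
Fisher = √(L × P) = √(102.5798 × 103.6800) = 103.1284

103.13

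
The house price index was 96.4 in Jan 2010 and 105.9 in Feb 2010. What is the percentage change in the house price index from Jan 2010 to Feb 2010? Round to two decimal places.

9.85%

Change = (105.9 − 96.4) / 96.4 × 100
       = 9.5 / 96.4 × 100 = 9.8548%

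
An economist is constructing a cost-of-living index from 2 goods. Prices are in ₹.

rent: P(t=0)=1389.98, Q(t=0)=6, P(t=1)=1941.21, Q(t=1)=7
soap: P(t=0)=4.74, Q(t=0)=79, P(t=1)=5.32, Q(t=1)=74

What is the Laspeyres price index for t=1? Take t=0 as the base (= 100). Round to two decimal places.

138.48

Laspeyres price index uses base-period quantities as weights.
ΣP(t=1)·Q(t=0) = 1941.21×6 + 5.32×79 = 11647.26 + 420.28 = 12067.54
ΣP(t=0)·Q(t=0) = 1389.98×6 + 4.74×79 = 8339.88 + 374.46 = 8714.34
Index = 12067.54 / 8714.34 × 100 = 138.4791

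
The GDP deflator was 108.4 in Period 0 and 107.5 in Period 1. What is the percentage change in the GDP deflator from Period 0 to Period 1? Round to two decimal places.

Change = (107.5 − 108.4) / 108.4 × 100
       = -0.9 / 108.4 × 100 = -0.8303%

-0.83%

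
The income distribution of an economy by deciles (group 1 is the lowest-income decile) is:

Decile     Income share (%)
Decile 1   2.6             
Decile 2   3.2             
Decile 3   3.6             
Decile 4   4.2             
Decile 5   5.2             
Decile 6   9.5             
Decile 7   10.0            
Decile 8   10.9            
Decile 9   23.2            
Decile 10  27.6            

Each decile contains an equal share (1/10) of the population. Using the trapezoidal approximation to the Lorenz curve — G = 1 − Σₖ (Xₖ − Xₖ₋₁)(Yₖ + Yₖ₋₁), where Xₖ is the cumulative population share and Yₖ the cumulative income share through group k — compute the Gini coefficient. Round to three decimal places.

0.423

Cumulative income shares Yₖ: 0.0260, 0.0580, 0.0940, 0.1360, 0.1880, 0.2830, 0.3830, 0.4920, 0.7240, 1.0000
Σ (Xₖ−Xₖ₋₁)(Yₖ+Yₖ₋₁) = (1/10)(0.0260+0.0000) + (1/10)(0.0580+0.0260) + (1/10)(0.0940+0.0580) + (1/10)(0.1360+0.0940) + (1/10)(0.1880+0.1360) + (1/10)(0.2830+0.1880) + (1/10)(0.3830+0.2830) + (1/10)(0.4920+0.3830) + (1/10)(0.7240+0.4920) + (1/10)(1.0000+0.7240)
  = 0.0026 + 0.0084 + 0.0152 + 0.0230 + 0.0324 + 0.0471 + 0.0666 + 0.0875 + 0.1216 + 0.1724 = 0.5768
G = 1 − 0.5768 = 0.4232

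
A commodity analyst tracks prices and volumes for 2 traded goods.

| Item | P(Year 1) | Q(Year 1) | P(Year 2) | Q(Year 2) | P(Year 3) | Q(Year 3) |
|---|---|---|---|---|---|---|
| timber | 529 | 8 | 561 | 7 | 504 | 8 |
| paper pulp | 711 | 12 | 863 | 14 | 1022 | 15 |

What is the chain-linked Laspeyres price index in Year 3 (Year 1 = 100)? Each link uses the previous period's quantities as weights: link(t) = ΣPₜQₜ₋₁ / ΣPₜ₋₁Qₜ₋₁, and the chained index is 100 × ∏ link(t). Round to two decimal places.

Link Year 1→Year 2:
ΣP(Year 2)Q(Year 1) = 561×8 + 863×12 = 4488 + 10356 = 14844
ΣP(Year 1)Q(Year 1) = 529×8 + 711×12 = 4232 + 8532 = 12764
link = 14844/12764 = 1.162958
Link Year 2→Year 3:
ΣP(Year 3)Q(Year 2) = 504×7 + 1022×14 = 3528 + 14308 = 17836
ΣP(Year 2)Q(Year 2) = 561×7 + 863×14 = 3927 + 12082 = 16009
link = 17836/16009 = 1.114123
Chained index = 100 × 1.162958 × 1.114123 = 129.5679

129.57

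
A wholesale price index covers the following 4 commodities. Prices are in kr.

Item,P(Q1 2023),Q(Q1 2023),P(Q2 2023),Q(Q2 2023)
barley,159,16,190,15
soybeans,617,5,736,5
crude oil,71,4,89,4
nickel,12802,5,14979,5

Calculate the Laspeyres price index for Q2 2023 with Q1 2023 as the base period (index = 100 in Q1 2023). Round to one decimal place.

Laspeyres price index uses base-period quantities as weights.
ΣP(Q2 2023)·Q(Q1 2023) = 190×16 + 736×5 + 89×4 + 14979×5 = 3040 + 3680 + 356 + 74895 = 81971
ΣP(Q1 2023)·Q(Q1 2023) = 159×16 + 617×5 + 71×4 + 12802×5 = 2544 + 3085 + 284 + 64010 = 69923
Index = 81971 / 69923 × 100 = 117.2304

117.2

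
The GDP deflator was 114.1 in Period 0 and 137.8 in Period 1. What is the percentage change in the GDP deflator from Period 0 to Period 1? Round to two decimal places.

20.77%

Change = (137.8 − 114.1) / 114.1 × 100
       = 23.7 / 114.1 × 100 = 20.7713%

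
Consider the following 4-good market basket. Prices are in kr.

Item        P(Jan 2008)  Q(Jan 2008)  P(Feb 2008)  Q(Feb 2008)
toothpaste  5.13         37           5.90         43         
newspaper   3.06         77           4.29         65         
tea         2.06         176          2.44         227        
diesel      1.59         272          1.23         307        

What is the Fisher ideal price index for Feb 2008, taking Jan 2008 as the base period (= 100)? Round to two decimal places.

107.00

Laspeyres component (base-period weights):
ΣP(Feb 2008)Q(Jan 2008) = 5.90×37 + 4.29×77 + 2.44×176 + 1.23×272 = 218.3 + 330.33 + 429.44 + 334.56 = 1312.63
ΣP(Jan 2008)Q(Jan 2008) = 5.13×37 + 3.06×77 + 2.06×176 + 1.59×272 = 189.81 + 235.62 + 362.56 + 432.48 = 1220.47
L = 1312.63 / 1220.47 × 100 = 107.5512
Paasche component (current-period weights):
ΣP(Feb 2008)Q(Feb 2008) = 5.90×43 + 4.29×65 + 2.44×227 + 1.23×307 = 253.7 + 278.85 + 553.88 + 377.61 = 1464.04
ΣP(Jan 2008)Q(Feb 2008) = 5.13×43 + 3.06×65 + 2.06×227 + 1.59×307 = 220.59 + 198.9 + 467.62 + 488.13 = 1375.24
P = 1464.04 / 1375.24 × 100 = 106.4571
Fisher = √(L × P) = √(107.5512 × 106.4571) = 107.0027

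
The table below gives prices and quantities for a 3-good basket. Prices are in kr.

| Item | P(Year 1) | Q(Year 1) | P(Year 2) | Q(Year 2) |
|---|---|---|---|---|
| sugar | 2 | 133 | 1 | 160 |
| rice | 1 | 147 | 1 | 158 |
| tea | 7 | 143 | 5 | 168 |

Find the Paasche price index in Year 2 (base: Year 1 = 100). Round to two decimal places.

Paasche price index uses current-period quantities as weights.
ΣP(Year 2)·Q(Year 2) = 1×160 + 1×158 + 5×168 = 160 + 158 + 840 = 1158
ΣP(Year 1)·Q(Year 2) = 2×160 + 1×158 + 7×168 = 320 + 158 + 1176 = 1654
Index = 1158 / 1654 × 100 = 70.0121

70.01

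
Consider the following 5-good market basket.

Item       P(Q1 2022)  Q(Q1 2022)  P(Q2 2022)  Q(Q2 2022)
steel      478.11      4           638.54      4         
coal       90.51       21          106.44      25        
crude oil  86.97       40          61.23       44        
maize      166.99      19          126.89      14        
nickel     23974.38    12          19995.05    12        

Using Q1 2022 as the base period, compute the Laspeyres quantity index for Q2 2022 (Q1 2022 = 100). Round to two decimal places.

Laspeyres quantity index uses base-period prices as weights.
ΣP(Q1 2022)·Q(Q2 2022) = 478.11×4 + 90.51×25 + 86.97×44 + 166.99×14 + 23974.38×12 = 1912.44 + 2262.75 + 3826.68 + 2337.86 + 287692.56 = 298032.29
ΣP(Q1 2022)·Q(Q1 2022) = 478.11×4 + 90.51×21 + 86.97×40 + 166.99×19 + 23974.38×12 = 1912.44 + 1900.71 + 3478.8 + 3172.81 + 287692.56 = 298157.32
Index = 298032.29 / 298157.32 × 100 = 99.9581

99.96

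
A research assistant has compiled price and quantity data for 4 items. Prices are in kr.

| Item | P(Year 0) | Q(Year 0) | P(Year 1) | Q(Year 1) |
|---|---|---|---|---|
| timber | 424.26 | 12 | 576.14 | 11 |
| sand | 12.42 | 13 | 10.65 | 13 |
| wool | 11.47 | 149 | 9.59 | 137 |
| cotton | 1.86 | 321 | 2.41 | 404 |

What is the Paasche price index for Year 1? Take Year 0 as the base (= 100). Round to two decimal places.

Paasche price index uses current-period quantities as weights.
ΣP(Year 1)·Q(Year 1) = 576.14×11 + 10.65×13 + 9.59×137 + 2.41×404 = 6337.54 + 138.45 + 1313.83 + 973.64 = 8763.46
ΣP(Year 0)·Q(Year 1) = 424.26×11 + 12.42×13 + 11.47×137 + 1.86×404 = 4666.86 + 161.46 + 1571.39 + 751.44 = 7151.15
Index = 8763.46 / 7151.15 × 100 = 122.5462

122.55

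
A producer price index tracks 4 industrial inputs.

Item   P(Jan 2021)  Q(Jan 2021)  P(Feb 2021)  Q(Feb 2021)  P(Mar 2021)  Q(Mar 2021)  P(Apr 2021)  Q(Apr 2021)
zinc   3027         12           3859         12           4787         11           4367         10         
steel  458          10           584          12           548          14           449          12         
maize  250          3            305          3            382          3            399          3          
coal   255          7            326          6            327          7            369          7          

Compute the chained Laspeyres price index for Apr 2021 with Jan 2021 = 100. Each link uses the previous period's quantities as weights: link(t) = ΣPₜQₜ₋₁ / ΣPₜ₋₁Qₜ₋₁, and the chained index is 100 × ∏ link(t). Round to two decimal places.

138.70

Link Jan 2021→Feb 2021:
ΣP(Feb 2021)Q(Jan 2021) = 3859×12 + 584×10 + 305×3 + 326×7 = 46308 + 5840 + 915 + 2282 = 55345
ΣP(Jan 2021)Q(Jan 2021) = 3027×12 + 458×10 + 250×3 + 255×7 = 36324 + 4580 + 750 + 1785 = 43439
link = 55345/43439 = 1.274085
Link Feb 2021→Mar 2021:
ΣP(Mar 2021)Q(Feb 2021) = 4787×12 + 548×12 + 382×3 + 327×6 = 57444 + 6576 + 1146 + 1962 = 67128
ΣP(Feb 2021)Q(Feb 2021) = 3859×12 + 584×12 + 305×3 + 326×6 = 46308 + 7008 + 915 + 1956 = 56187
link = 67128/56187 = 1.194725
Link Mar 2021→Apr 2021:
ΣP(Apr 2021)Q(Mar 2021) = 4367×11 + 449×14 + 399×3 + 369×7 = 48037 + 6286 + 1197 + 2583 = 58103
ΣP(Mar 2021)Q(Mar 2021) = 4787×11 + 548×14 + 382×3 + 327×7 = 52657 + 7672 + 1146 + 2289 = 63764
link = 58103/63764 = 0.911219
Chained index = 100 × 1.274085 × 1.194725 × 0.911219 = 138.7041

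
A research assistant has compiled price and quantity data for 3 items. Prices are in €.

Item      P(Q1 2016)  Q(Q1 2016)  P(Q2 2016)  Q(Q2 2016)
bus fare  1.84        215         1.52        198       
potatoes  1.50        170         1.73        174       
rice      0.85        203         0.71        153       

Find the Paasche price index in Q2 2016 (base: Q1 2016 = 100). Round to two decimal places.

Paasche price index uses current-period quantities as weights.
ΣP(Q2 2016)·Q(Q2 2016) = 1.52×198 + 1.73×174 + 0.71×153 = 300.96 + 301.02 + 108.63 = 710.61
ΣP(Q1 2016)·Q(Q2 2016) = 1.84×198 + 1.50×174 + 0.85×153 = 364.32 + 261 + 130.05 = 755.37
Index = 710.61 / 755.37 × 100 = 94.0744

94.07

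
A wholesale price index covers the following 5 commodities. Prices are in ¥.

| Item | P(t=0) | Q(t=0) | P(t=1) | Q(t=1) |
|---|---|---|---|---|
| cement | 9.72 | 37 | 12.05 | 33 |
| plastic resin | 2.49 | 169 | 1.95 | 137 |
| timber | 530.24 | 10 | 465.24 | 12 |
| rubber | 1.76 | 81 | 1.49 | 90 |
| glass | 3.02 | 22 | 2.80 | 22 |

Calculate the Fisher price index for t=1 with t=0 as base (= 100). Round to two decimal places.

Laspeyres component (base-period weights):
ΣP(t=1)Q(t=0) = 12.05×37 + 1.95×169 + 465.24×10 + 1.49×81 + 2.80×22 = 445.85 + 329.55 + 4652.4 + 120.69 + 61.6 = 5610.09
ΣP(t=0)Q(t=0) = 9.72×37 + 2.49×169 + 530.24×10 + 1.76×81 + 3.02×22 = 359.64 + 420.81 + 5302.4 + 142.56 + 66.44 = 6291.85
L = 5610.09 / 6291.85 × 100 = 89.1644
Paasche component (current-period weights):
ΣP(t=1)Q(t=1) = 12.05×33 + 1.95×137 + 465.24×12 + 1.49×90 + 2.80×22 = 397.65 + 267.15 + 5582.88 + 134.1 + 61.6 = 6443.38
ΣP(t=0)Q(t=1) = 9.72×33 + 2.49×137 + 530.24×12 + 1.76×90 + 3.02×22 = 320.76 + 341.13 + 6362.88 + 158.4 + 66.44 = 7249.61
P = 6443.38 / 7249.61 × 100 = 88.8790
Fisher = √(L × P) = √(89.1644 × 88.8790) = 89.0216

89.02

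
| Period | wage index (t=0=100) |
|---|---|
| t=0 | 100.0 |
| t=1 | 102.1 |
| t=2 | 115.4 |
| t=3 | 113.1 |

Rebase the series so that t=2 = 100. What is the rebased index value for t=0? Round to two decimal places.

Rebased(t=0) = 100.0 / 115.4 × 100 = 86.6551

86.66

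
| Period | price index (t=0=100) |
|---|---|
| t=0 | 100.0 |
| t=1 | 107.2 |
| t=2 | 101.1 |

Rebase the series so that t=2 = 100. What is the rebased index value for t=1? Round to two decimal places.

106.03

Rebased(t=1) = 107.2 / 101.1 × 100 = 106.0336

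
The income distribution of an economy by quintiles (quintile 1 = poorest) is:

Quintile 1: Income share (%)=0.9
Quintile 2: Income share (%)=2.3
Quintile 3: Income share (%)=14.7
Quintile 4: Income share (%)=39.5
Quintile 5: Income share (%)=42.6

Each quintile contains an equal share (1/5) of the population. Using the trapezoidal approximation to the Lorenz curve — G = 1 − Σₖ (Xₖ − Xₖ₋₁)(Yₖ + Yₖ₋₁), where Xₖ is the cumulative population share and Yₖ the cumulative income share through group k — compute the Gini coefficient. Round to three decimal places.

Cumulative income shares Yₖ: 0.0090, 0.0320, 0.1790, 0.5740, 1.0000
Σ (Xₖ−Xₖ₋₁)(Yₖ+Yₖ₋₁) = (1/5)(0.0090+0.0000) + (1/5)(0.0320+0.0090) + (1/5)(0.1790+0.0320) + (1/5)(0.5740+0.1790) + (1/5)(1.0000+0.5740)
  = 0.0018 + 0.0082 + 0.0422 + 0.1506 + 0.3148 = 0.5176
G = 1 − 0.5176 = 0.4824

0.482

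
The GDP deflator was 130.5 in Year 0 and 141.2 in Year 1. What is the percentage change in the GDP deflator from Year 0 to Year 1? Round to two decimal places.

Change = (141.2 − 130.5) / 130.5 × 100
       = 10.7 / 130.5 × 100 = 8.1992%

8.20%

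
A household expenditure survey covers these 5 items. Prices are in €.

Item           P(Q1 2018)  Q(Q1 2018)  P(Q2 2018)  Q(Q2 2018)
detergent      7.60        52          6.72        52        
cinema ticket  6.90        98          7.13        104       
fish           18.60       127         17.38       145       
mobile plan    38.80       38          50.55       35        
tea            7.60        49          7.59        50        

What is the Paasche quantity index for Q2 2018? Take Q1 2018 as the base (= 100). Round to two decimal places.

103.81

Paasche quantity index uses current-period prices as weights.
ΣP(Q2 2018)·Q(Q2 2018) = 6.72×52 + 7.13×104 + 17.38×145 + 50.55×35 + 7.59×50 = 349.44 + 741.52 + 2520.1 + 1769.25 + 379.5 = 5759.81
ΣP(Q2 2018)·Q(Q1 2018) = 6.72×52 + 7.13×98 + 17.38×127 + 50.55×38 + 7.59×49 = 349.44 + 698.74 + 2207.26 + 1920.9 + 371.91 = 5548.25
Index = 5759.81 / 5548.25 × 100 = 103.8131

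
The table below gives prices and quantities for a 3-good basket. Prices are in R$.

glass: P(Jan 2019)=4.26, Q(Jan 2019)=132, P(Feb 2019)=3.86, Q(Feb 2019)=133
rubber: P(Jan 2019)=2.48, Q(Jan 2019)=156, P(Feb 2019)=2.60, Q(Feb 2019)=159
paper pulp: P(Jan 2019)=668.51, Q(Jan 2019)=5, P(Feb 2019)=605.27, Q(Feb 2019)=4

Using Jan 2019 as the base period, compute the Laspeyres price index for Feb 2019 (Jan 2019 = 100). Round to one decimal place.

Laspeyres price index uses base-period quantities as weights.
ΣP(Feb 2019)·Q(Jan 2019) = 3.86×132 + 2.60×156 + 605.27×5 = 509.52 + 405.6 + 3026.35 = 3941.47
ΣP(Jan 2019)·Q(Jan 2019) = 4.26×132 + 2.48×156 + 668.51×5 = 562.32 + 386.88 + 3342.55 = 4291.75
Index = 3941.47 / 4291.75 × 100 = 91.8383

91.8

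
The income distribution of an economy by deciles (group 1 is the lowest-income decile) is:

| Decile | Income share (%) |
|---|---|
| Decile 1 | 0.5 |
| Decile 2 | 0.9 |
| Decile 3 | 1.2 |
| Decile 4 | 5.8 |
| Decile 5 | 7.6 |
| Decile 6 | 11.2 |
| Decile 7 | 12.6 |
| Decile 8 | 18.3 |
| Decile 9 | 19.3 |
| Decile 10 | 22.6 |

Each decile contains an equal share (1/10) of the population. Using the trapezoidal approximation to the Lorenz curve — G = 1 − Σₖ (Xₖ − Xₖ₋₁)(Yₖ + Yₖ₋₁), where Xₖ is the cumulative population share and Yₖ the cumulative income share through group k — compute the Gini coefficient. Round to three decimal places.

0.437

Cumulative income shares Yₖ: 0.0050, 0.0140, 0.0260, 0.0840, 0.1600, 0.2720, 0.3980, 0.5810, 0.7740, 1.0000
Σ (Xₖ−Xₖ₋₁)(Yₖ+Yₖ₋₁) = (1/10)(0.0050+0.0000) + (1/10)(0.0140+0.0050) + (1/10)(0.0260+0.0140) + (1/10)(0.0840+0.0260) + (1/10)(0.1600+0.0840) + (1/10)(0.2720+0.1600) + (1/10)(0.3980+0.2720) + (1/10)(0.5810+0.3980) + (1/10)(0.7740+0.5810) + (1/10)(1.0000+0.7740)
  = 0.0005 + 0.0019 + 0.0040 + 0.0110 + 0.0244 + 0.0432 + 0.0670 + 0.0979 + 0.1355 + 0.1774 = 0.5628
G = 1 − 0.5628 = 0.4372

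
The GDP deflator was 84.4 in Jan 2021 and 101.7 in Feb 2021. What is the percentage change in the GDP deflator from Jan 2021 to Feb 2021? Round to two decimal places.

Change = (101.7 − 84.4) / 84.4 × 100
       = 17.3 / 84.4 × 100 = 20.4976%

20.50%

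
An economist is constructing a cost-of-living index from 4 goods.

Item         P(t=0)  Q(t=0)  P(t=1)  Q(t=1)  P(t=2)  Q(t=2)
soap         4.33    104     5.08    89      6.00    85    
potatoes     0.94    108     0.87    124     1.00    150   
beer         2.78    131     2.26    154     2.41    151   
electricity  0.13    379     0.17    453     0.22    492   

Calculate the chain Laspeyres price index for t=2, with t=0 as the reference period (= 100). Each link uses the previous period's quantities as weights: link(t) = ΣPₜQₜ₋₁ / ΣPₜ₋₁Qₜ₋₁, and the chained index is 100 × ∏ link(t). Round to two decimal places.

116.67

Link t=0→t=1:
ΣP(t=1)Q(t=0) = 5.08×104 + 0.87×108 + 2.26×131 + 0.17×379 = 528.32 + 93.96 + 296.06 + 64.43 = 982.77
ΣP(t=0)Q(t=0) = 4.33×104 + 0.94×108 + 2.78×131 + 0.13×379 = 450.32 + 101.52 + 364.18 + 49.27 = 965.29
link = 982.77/965.29 = 1.018109
Link t=1→t=2:
ΣP(t=2)Q(t=1) = 6.00×89 + 1.00×124 + 2.41×154 + 0.22×453 = 534 + 124 + 371.14 + 99.66 = 1128.8
ΣP(t=1)Q(t=1) = 5.08×89 + 0.87×124 + 2.26×154 + 0.17×453 = 452.12 + 107.88 + 348.04 + 77.01 = 985.05
link = 1128.8/985.05 = 1.145932
Chained index = 100 × 1.018109 × 1.145932 = 116.6683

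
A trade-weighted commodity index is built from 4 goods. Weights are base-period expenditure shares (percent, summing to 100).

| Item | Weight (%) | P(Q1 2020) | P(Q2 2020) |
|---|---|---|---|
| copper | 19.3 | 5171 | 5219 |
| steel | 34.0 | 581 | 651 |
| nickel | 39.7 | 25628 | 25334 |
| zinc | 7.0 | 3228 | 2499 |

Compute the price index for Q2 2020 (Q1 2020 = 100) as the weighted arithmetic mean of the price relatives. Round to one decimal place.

102.2

copper: 19.3 × (5219/5171) = 19.3 × 1.009283 = 19.4792
steel: 34.0 × (651/581) = 34.0 × 1.120482 = 38.0964
nickel: 39.7 × (25334/25628) = 39.7 × 0.988528 = 39.2446
zinc: 7.0 × (2499/3228) = 7.0 × 0.774164 = 5.4191
Index = Σ wᵢ·(p₁ᵢ/p₀ᵢ) = 19.4792 + 38.0964 + 39.2446 + 5.4191 = 102.2393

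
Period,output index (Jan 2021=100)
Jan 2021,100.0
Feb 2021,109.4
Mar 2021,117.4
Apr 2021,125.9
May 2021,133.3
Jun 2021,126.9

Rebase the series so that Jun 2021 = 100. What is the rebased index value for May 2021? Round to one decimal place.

105.0

Rebased(May 2021) = 133.3 / 126.9 × 100 = 105.0433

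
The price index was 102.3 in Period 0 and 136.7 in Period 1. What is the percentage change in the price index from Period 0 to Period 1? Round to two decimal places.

Change = (136.7 − 102.3) / 102.3 × 100
       = 34.4 / 102.3 × 100 = 33.6266%

33.63%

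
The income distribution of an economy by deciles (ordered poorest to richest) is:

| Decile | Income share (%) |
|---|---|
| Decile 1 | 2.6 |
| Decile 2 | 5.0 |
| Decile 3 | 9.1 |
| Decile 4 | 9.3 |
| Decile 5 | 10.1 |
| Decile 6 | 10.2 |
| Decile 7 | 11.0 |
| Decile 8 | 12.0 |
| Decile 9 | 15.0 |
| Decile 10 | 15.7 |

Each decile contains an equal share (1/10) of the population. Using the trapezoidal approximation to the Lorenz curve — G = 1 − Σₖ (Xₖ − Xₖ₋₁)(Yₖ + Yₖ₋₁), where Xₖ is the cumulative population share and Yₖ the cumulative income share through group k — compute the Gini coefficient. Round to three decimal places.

Cumulative income shares Yₖ: 0.0260, 0.0760, 0.1670, 0.2600, 0.3610, 0.4630, 0.5730, 0.6930, 0.8430, 1.0000
Σ (Xₖ−Xₖ₋₁)(Yₖ+Yₖ₋₁) = (1/10)(0.0260+0.0000) + (1/10)(0.0760+0.0260) + (1/10)(0.1670+0.0760) + (1/10)(0.2600+0.1670) + (1/10)(0.3610+0.2600) + (1/10)(0.4630+0.3610) + (1/10)(0.5730+0.4630) + (1/10)(0.6930+0.5730) + (1/10)(0.8430+0.6930) + (1/10)(1.0000+0.8430)
  = 0.0026 + 0.0102 + 0.0243 + 0.0427 + 0.0621 + 0.0824 + 0.1036 + 0.1266 + 0.1536 + 0.1843 = 0.7924
G = 1 − 0.7924 = 0.2076

0.208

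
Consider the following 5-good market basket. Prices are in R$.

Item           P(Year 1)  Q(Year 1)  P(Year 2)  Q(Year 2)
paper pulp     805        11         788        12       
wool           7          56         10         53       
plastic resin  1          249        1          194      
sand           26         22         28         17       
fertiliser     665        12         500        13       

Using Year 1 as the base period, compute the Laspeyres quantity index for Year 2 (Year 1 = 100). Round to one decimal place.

107.0

Laspeyres quantity index uses base-period prices as weights.
ΣP(Year 1)·Q(Year 2) = 805×12 + 7×53 + 1×194 + 26×17 + 665×13 = 9660 + 371 + 194 + 442 + 8645 = 19312
ΣP(Year 1)·Q(Year 1) = 805×11 + 7×56 + 1×249 + 26×22 + 665×12 = 8855 + 392 + 249 + 572 + 7980 = 18048
Index = 19312 / 18048 × 100 = 107.0035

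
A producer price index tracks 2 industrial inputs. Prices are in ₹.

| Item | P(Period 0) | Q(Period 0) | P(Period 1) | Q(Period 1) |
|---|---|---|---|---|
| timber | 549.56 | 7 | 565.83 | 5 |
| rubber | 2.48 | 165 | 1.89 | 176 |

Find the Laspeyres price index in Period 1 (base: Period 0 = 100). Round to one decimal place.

Laspeyres price index uses base-period quantities as weights.
ΣP(Period 1)·Q(Period 0) = 565.83×7 + 1.89×165 = 3960.81 + 311.85 = 4272.66
ΣP(Period 0)·Q(Period 0) = 549.56×7 + 2.48×165 = 3846.92 + 409.2 = 4256.12
Index = 4272.66 / 4256.12 × 100 = 100.3886

100.4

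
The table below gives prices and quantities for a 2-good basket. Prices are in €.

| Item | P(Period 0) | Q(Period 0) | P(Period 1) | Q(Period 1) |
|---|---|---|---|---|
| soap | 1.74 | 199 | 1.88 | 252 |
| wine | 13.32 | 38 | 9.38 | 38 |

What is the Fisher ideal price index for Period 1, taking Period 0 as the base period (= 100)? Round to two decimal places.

86.79

Laspeyres component (base-period weights):
ΣP(Period 1)Q(Period 0) = 1.88×199 + 9.38×38 = 374.12 + 356.44 = 730.56
ΣP(Period 0)Q(Period 0) = 1.74×199 + 13.32×38 = 346.26 + 506.16 = 852.42
L = 730.56 / 852.42 × 100 = 85.7042
Paasche component (current-period weights):
ΣP(Period 1)Q(Period 1) = 1.88×252 + 9.38×38 = 473.76 + 356.44 = 830.2
ΣP(Period 0)Q(Period 1) = 1.74×252 + 13.32×38 = 438.48 + 506.16 = 944.64
P = 830.2 / 944.64 × 100 = 87.8853
Fisher = √(L × P) = √(85.7042 × 87.8853) = 86.7879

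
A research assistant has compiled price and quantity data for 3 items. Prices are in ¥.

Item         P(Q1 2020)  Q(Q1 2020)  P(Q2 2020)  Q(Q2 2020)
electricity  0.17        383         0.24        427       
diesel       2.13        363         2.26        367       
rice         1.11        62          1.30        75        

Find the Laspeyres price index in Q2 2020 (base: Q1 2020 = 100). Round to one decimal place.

Laspeyres price index uses base-period quantities as weights.
ΣP(Q2 2020)·Q(Q1 2020) = 0.24×383 + 2.26×363 + 1.30×62 = 91.92 + 820.38 + 80.6 = 992.9
ΣP(Q1 2020)·Q(Q1 2020) = 0.17×383 + 2.13×363 + 1.11×62 = 65.11 + 773.19 + 68.82 = 907.12
Index = 992.9 / 907.12 × 100 = 109.4563

109.5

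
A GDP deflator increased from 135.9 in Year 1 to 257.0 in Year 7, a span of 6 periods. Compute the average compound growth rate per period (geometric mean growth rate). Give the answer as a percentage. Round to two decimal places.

Growth factor = (257.0/135.9)^(1/6) = (1.891096)^(1/6) = 1.112036
Growth rate = 1.112036 − 1 = 0.112036 = 11.2036%

11.20%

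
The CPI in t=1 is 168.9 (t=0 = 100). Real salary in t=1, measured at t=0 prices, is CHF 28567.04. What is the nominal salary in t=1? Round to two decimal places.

Nominal = Real × (Index/100) = 28567.04 × (168.9/100)
        = 28567.04 × 1.689 = 48249.7306

48249.73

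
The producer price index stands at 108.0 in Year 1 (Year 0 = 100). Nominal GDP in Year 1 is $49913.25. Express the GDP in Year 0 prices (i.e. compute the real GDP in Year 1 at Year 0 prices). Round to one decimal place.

Real = Nominal ÷ (Index/100) = 49913.25 ÷ (108.0/100)
     = 49913.25 ÷ 1.080 = 46215.9722

46216.0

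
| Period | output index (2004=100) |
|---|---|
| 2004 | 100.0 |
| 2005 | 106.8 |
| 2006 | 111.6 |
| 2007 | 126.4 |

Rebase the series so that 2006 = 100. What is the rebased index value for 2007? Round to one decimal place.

113.3

Rebased(2007) = 126.4 / 111.6 × 100 = 113.2616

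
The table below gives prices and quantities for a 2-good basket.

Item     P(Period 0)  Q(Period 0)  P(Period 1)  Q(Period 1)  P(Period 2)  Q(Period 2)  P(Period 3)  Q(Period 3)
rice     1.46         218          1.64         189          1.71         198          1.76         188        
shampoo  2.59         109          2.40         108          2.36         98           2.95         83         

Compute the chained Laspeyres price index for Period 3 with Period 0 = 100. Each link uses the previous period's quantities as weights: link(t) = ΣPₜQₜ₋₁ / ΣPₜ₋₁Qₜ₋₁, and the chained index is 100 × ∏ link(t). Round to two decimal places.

Link Period 0→Period 1:
ΣP(Period 1)Q(Period 0) = 1.64×218 + 2.40×109 = 357.52 + 261.6 = 619.12
ΣP(Period 0)Q(Period 0) = 1.46×218 + 2.59×109 = 318.28 + 282.31 = 600.59
link = 619.12/600.59 = 1.030853
Link Period 1→Period 2:
ΣP(Period 2)Q(Period 1) = 1.71×189 + 2.36×108 = 323.19 + 254.88 = 578.07
ΣP(Period 1)Q(Period 1) = 1.64×189 + 2.40×108 = 309.96 + 259.2 = 569.16
link = 578.07/569.16 = 1.015655
Link Period 2→Period 3:
ΣP(Period 3)Q(Period 2) = 1.76×198 + 2.95×98 = 348.48 + 289.1 = 637.58
ΣP(Period 2)Q(Period 2) = 1.71×198 + 2.36×98 = 338.58 + 231.28 = 569.86
link = 637.58/569.86 = 1.118836
Chained index = 100 × 1.030853 × 1.015655 × 1.118836 = 117.1411

117.14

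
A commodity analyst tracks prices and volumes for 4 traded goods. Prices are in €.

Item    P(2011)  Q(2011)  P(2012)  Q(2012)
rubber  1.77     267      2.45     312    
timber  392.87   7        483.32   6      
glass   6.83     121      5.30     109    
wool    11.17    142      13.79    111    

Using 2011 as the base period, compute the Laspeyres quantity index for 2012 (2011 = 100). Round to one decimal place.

86.8

Laspeyres quantity index uses base-period prices as weights.
ΣP(2011)·Q(2012) = 1.77×312 + 392.87×6 + 6.83×109 + 11.17×111 = 552.24 + 2357.22 + 744.47 + 1239.87 = 4893.8
ΣP(2011)·Q(2011) = 1.77×267 + 392.87×7 + 6.83×121 + 11.17×142 = 472.59 + 2750.09 + 826.43 + 1586.14 = 5635.25
Index = 4893.8 / 5635.25 × 100 = 86.8426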